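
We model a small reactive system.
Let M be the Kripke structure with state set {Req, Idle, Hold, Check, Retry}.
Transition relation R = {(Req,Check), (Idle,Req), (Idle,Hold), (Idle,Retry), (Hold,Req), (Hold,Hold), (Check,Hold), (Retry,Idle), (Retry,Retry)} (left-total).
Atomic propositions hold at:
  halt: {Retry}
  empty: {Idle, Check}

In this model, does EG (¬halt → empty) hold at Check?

No

Sat(¬halt) = {Req, Idle, Hold, Check}
Sat(¬halt → empty) = {Idle, Check, Retry}
EG (¬halt → empty): greatest fixpoint, start Z0 = {Idle, Check, Retry}, keep only states in Sat with some successor in Z. Z1 = {Idle, Retry}; fixed.
Sat(EG (¬halt → empty)) = {Idle, Retry}
Check ∉ Sat(EG (¬halt → empty)) = {Idle, Retry}, so the formula does not hold at Check.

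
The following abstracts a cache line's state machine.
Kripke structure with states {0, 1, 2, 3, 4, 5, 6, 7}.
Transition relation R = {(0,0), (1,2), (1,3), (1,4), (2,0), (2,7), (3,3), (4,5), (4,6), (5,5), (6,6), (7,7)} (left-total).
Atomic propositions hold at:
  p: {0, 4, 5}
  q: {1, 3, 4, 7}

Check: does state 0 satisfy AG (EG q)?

No

EG q: greatest fixpoint, start Z0 = {1, 3, 4, 7}, keep only states in Sat with some successor in Z. Z1 = {1, 3, 7}; fixed.
Sat(EG q) = {1, 3, 7}
AG (EG q): greatest fixpoint, start Z0 = {1, 3, 7}, keep only states in Sat with every successor in Z. Z1 = {3, 7}; fixed.
Sat(AG (EG q)) = {3, 7}
0 ∉ Sat(AG (EG q)) = {3, 7}, so the formula does not hold at 0.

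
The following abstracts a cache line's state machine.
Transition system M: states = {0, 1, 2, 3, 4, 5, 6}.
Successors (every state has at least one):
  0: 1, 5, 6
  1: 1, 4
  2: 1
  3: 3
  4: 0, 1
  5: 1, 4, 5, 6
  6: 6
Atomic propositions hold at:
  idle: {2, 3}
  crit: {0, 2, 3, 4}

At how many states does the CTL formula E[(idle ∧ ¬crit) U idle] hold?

Sat(¬crit) = {1, 5, 6}
Sat(idle ∧ ¬crit) = ∅
E[(idle ∧ ¬crit) U idle]: least fixpoint, start Z0 = Sat(idle) = {2, 3}, add states in Sat(idle ∧ ¬crit) with some successor in Z. Already a fixed point.
Sat(E[(idle ∧ ¬crit) U idle]) = {2, 3}
|Sat(E[(idle ∧ ¬crit) U idle])| = |{2, 3}| = 2.

2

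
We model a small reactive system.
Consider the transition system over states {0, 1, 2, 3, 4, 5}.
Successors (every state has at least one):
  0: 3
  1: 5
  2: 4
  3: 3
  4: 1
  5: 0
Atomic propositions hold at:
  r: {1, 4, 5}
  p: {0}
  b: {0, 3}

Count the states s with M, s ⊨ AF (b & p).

5

Sat(b & p) = {0}
AF (b & p): least fixpoint, start Z0 = {0}, add states with every successor in Z. Z1 = {0, 5}; Z2 = {0, 1, 5}; Z3 = {0, 1, 4, 5}; Z4 = {0, 1, 2, 4, 5}; fixed.
Sat(AF (b & p)) = {0, 1, 2, 4, 5}
|Sat(AF (b & p))| = |{0, 1, 2, 4, 5}| = 5.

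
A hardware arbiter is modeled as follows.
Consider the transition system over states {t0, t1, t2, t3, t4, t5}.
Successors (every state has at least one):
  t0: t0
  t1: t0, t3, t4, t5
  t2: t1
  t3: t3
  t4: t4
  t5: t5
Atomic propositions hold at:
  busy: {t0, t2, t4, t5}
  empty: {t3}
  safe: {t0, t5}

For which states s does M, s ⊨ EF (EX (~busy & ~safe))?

{t1, t2, t3}

Sat(~busy) = {t1, t3}
Sat(~safe) = {t1, t2, t3, t4}
Sat(~busy & ~safe) = {t1, t3}
Sat(EX (~busy & ~safe)) = {s : some successor in {t1, t3}} = {t1, t2, t3}
EF (EX (~busy & ~safe)): least fixpoint, start Z0 = {t1, t2, t3}, add states with some successor in Z. Already a fixed point.
Sat(EF (EX (~busy & ~safe))) = {t1, t2, t3}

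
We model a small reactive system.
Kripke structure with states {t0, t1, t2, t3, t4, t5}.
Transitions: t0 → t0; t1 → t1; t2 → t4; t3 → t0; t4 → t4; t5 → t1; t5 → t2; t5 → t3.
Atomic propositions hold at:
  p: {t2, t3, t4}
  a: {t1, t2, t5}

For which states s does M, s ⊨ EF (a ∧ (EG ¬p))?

{t1, t5}

Sat(¬p) = {t0, t1, t5}
EG ¬p: greatest fixpoint, start Z0 = {t0, t1, t5}, keep only states in Sat with some successor in Z. Already a fixed point.
Sat(EG ¬p) = {t0, t1, t5}
Sat(a ∧ (EG ¬p)) = {t1, t5}
EF (a ∧ (EG ¬p)): least fixpoint, start Z0 = {t1, t5}, add states with some successor in Z. Already a fixed point.
Sat(EF (a ∧ (EG ¬p))) = {t1, t5}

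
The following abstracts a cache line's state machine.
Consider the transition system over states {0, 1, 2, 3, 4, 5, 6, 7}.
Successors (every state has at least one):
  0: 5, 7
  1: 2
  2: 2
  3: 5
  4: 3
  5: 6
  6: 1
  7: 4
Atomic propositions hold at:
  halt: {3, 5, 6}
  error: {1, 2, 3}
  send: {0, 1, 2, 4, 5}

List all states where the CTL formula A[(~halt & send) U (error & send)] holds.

Sat(~halt) = {0, 1, 2, 4, 7}
Sat(~halt & send) = {0, 1, 2, 4}
Sat(error & send) = {1, 2}
A[(~halt & send) U (error & send)]: least fixpoint, start Z0 = Sat((error & send)) = {1, 2}, add states in Sat(~halt & send) with every successor in Z. Already a fixed point.
Sat(A[(~halt & send) U (error & send)]) = {1, 2}

{1, 2}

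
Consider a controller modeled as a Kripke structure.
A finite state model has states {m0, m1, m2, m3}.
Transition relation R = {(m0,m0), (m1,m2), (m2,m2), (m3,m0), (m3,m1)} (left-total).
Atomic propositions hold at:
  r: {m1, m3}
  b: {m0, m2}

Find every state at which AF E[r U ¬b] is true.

Sat(¬b) = {m1, m3}
E[r U ¬b]: least fixpoint, start Z0 = Sat(¬b) = {m1, m3}, add states in Sat(r) with some successor in Z. Already a fixed point.
Sat(E[r U ¬b]) = {m1, m3}
AF E[r U ¬b]: least fixpoint, start Z0 = {m1, m3}, add states with every successor in Z. Already a fixed point.
Sat(AF E[r U ¬b]) = {m1, m3}

{m1, m3}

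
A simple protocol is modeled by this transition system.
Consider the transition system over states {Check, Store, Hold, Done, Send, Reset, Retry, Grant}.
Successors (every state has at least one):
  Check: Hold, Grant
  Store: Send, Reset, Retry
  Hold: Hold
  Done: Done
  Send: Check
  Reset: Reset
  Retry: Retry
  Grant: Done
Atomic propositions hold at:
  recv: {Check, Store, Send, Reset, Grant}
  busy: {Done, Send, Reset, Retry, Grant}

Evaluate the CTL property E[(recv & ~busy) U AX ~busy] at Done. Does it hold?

Sat(~busy) = {Check, Store, Hold}
Sat(recv & ~busy) = {Check, Store}
Sat(AX ~busy) = {s : every successor in {Check, Store, Hold}} = {Hold, Send}
E[(recv & ~busy) U AX ~busy]: least fixpoint, start Z0 = Sat(AX ~busy) = {Hold, Send}, add states in Sat(recv & ~busy) with some successor in Z. Z1 = {Check, Store, Hold, Send}; fixed.
Sat(E[(recv & ~busy) U AX ~busy]) = {Check, Store, Hold, Send}
Done ∉ Sat(E[(recv & ~busy) U AX ~busy]) = {Check, Store, Hold, Send}, so the formula does not hold at Done.

No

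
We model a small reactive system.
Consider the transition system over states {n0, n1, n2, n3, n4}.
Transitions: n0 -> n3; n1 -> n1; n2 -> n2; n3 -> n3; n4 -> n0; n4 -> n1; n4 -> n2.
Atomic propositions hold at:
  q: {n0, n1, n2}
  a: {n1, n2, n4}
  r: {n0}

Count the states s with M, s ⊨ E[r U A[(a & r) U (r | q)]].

3

Sat(a & r) = ∅
Sat(r | q) = {n0, n1, n2}
A[(a & r) U (r | q)]: least fixpoint, start Z0 = Sat((r | q)) = {n0, n1, n2}, add states in Sat(a & r) with every successor in Z. Already a fixed point.
Sat(A[(a & r) U (r | q)]) = {n0, n1, n2}
E[r U A[(a & r) U (r | q)]]: least fixpoint, start Z0 = Sat(A[(a & r) U (r | q)]) = {n0, n1, n2}, add states in Sat(r) with some successor in Z. Already a fixed point.
Sat(E[r U A[(a & r) U (r | q)]]) = {n0, n1, n2}
|Sat(E[r U A[(a & r) U (r | q)]])| = |{n0, n1, n2}| = 3.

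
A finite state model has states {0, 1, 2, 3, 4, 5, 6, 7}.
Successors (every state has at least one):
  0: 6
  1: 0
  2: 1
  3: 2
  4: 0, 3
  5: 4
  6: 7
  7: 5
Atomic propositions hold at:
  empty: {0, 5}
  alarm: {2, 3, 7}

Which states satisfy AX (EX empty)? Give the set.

{2, 5, 6}

Sat(EX empty) = {s : some successor in {0, 5}} = {1, 4, 7}
Sat(AX (EX empty)) = {s : every successor in {1, 4, 7}} = {2, 5, 6}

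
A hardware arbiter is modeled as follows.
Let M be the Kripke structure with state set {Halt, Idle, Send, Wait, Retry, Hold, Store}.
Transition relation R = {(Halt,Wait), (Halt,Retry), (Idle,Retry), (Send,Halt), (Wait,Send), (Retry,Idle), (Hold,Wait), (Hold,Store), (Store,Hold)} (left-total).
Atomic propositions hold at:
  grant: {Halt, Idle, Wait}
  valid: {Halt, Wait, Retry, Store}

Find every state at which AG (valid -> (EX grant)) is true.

Sat(EX grant) = {s : some successor in {Halt, Idle, Wait}} = {Halt, Send, Retry, Hold}
Sat(valid -> (EX grant)) = {Halt, Idle, Send, Retry, Hold}
AG (valid -> (EX grant)): greatest fixpoint, start Z0 = {Halt, Idle, Send, Retry, Hold}, keep only states in Sat with every successor in Z. Z1 = {Idle, Send, Retry}; Z2 = {Idle, Retry}; fixed.
Sat(AG (valid -> (EX grant))) = {Idle, Retry}

{Idle, Retry}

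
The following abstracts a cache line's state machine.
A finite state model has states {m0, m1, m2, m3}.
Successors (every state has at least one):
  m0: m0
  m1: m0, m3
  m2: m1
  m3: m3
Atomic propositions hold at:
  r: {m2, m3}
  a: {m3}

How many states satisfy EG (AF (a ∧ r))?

Sat(a ∧ r) = {m3}
AF (a ∧ r): least fixpoint, start Z0 = {m3}, add states with every successor in Z. Already a fixed point.
Sat(AF (a ∧ r)) = {m3}
EG (AF (a ∧ r)): greatest fixpoint, start Z0 = {m3}, keep only states in Sat with some successor in Z. Already a fixed point.
Sat(EG (AF (a ∧ r))) = {m3}
|Sat(EG (AF (a ∧ r)))| = |{m3}| = 1.

1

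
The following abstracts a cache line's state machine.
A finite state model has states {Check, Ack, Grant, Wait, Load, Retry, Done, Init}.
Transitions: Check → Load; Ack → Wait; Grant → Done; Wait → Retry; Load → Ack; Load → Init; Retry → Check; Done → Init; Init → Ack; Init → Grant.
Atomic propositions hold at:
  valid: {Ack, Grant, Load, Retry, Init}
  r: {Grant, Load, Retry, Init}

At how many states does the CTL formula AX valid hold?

Sat(AX valid) = {s : every successor in {Ack, Grant, Load, Retry, Init}} = {Check, Wait, Load, Done, Init}
|Sat(AX valid)| = |{Check, Wait, Load, Done, Init}| = 5.

5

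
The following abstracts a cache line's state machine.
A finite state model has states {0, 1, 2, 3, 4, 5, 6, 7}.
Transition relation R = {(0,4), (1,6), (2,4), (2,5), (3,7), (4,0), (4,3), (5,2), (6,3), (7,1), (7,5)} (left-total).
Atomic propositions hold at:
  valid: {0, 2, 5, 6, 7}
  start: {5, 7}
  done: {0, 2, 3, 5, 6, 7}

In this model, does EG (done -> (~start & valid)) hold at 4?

Yes

Sat(~start) = {0, 1, 2, 3, 4, 6}
Sat(~start & valid) = {0, 2, 6}
Sat(done -> (~start & valid)) = {0, 1, 2, 4, 6}
EG (done -> (~start & valid)): greatest fixpoint, start Z0 = {0, 1, 2, 4, 6}, keep only states in Sat with some successor in Z. Z1 = {0, 1, 2, 4}; Z2 = {0, 2, 4}; fixed.
Sat(EG (done -> (~start & valid))) = {0, 2, 4}
4 ∈ Sat(EG (done -> (~start & valid))) = {0, 2, 4}, so the formula holds at 4.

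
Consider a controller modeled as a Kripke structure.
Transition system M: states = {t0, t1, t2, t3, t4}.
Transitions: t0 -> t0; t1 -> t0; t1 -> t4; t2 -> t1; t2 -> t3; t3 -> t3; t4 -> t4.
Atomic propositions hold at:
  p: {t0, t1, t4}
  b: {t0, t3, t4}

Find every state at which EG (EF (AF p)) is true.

AF p: least fixpoint, start Z0 = {t0, t1, t4}, add states with every successor in Z. Already a fixed point.
Sat(AF p) = {t0, t1, t4}
EF (AF p): least fixpoint, start Z0 = {t0, t1, t4}, add states with some successor in Z. Z1 = {t0, t1, t2, t4}; fixed.
Sat(EF (AF p)) = {t0, t1, t2, t4}
EG (EF (AF p)): greatest fixpoint, start Z0 = {t0, t1, t2, t4}, keep only states in Sat with some successor in Z. Already a fixed point.
Sat(EG (EF (AF p))) = {t0, t1, t2, t4}

{t0, t1, t2, t4}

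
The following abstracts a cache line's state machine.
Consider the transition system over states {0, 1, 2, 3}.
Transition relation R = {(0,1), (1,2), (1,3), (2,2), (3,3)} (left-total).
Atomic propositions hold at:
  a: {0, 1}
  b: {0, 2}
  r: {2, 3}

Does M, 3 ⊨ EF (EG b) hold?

EG b: greatest fixpoint, start Z0 = {0, 2}, keep only states in Sat with some successor in Z. Z1 = {2}; fixed.
Sat(EG b) = {2}
EF (EG b): least fixpoint, start Z0 = {2}, add states with some successor in Z. Z1 = {1, 2}; Z2 = {0, 1, 2}; fixed.
Sat(EF (EG b)) = {0, 1, 2}
3 ∉ Sat(EF (EG b)) = {0, 1, 2}, so the formula does not hold at 3.

No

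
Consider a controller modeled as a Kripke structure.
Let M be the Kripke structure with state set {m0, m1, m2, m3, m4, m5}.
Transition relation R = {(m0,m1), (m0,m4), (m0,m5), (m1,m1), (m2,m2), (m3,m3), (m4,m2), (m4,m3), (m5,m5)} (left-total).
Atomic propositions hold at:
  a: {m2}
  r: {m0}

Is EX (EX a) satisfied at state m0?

Yes

Sat(EX a) = {s : some successor in {m2}} = {m2, m4}
Sat(EX (EX a)) = {s : some successor in {m2, m4}} = {m0, m2, m4}
m0 ∈ Sat(EX (EX a)) = {m0, m2, m4}, so the formula holds at m0.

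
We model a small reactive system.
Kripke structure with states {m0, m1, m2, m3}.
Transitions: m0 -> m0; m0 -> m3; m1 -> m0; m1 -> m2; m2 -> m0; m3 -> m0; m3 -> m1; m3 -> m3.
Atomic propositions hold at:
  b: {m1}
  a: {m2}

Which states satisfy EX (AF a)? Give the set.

{m1}

AF a: least fixpoint, start Z0 = {m2}, add states with every successor in Z. Already a fixed point.
Sat(AF a) = {m2}
Sat(EX (AF a)) = {s : some successor in {m2}} = {m1}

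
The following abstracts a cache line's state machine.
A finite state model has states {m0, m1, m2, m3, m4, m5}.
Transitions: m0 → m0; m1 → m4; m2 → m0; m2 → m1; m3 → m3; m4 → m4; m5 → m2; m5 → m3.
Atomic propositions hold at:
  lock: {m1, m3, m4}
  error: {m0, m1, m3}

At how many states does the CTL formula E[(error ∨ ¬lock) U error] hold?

5

Sat(¬lock) = {m0, m2, m5}
Sat(error ∨ ¬lock) = {m0, m1, m2, m3, m5}
E[(error ∨ ¬lock) U error]: least fixpoint, start Z0 = Sat(error) = {m0, m1, m3}, add states in Sat(error ∨ ¬lock) with some successor in Z. Z1 = {m0, m1, m2, m3, m5}; fixed.
Sat(E[(error ∨ ¬lock) U error]) = {m0, m1, m2, m3, m5}
|Sat(E[(error ∨ ¬lock) U error])| = |{m0, m1, m2, m3, m5}| = 5.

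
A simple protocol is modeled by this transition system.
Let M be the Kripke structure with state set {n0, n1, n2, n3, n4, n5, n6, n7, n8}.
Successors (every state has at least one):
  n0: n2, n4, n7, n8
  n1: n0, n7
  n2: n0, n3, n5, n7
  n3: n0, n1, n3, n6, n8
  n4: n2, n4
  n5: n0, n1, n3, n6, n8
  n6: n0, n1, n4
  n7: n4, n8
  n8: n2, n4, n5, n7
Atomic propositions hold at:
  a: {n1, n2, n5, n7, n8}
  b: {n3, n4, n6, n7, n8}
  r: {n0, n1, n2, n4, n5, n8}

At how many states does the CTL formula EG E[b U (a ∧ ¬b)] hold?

Sat(¬b) = {n0, n1, n2, n5}
Sat(a ∧ ¬b) = {n1, n2, n5}
E[b U (a ∧ ¬b)]: least fixpoint, start Z0 = Sat((a ∧ ¬b)) = {n1, n2, n5}, add states in Sat(b) with some successor in Z. Z1 = {n1, n2, n3, n4, n5, n6, n8}; Z2 = {n1, n2, n3, n4, n5, n6, n7, n8}; fixed.
Sat(E[b U (a ∧ ¬b)]) = {n1, n2, n3, n4, n5, n6, n7, n8}
EG E[b U (a ∧ ¬b)]: greatest fixpoint, start Z0 = {n1, n2, n3, n4, n5, n6, n7, n8}, keep only states in Sat with some successor in Z. Already a fixed point.
Sat(EG E[b U (a ∧ ¬b)]) = {n1, n2, n3, n4, n5, n6, n7, n8}
|Sat(EG E[b U (a ∧ ¬b)])| = |{n1, n2, n3, n4, n5, n6, n7, n8}| = 8.

8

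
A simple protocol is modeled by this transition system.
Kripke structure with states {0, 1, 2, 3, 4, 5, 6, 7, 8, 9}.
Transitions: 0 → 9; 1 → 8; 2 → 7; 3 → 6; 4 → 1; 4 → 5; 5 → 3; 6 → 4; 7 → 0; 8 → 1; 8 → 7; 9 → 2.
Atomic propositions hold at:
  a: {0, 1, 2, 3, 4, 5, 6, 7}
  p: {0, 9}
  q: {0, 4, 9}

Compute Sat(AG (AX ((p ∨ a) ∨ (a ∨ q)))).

{0, 2, 7, 9}

Sat(p ∨ a) = {0, 1, 2, 3, 4, 5, 6, 7, 9}
Sat(a ∨ q) = {0, 1, 2, 3, 4, 5, 6, 7, 9}
Sat((p ∨ a) ∨ (a ∨ q)) = {0, 1, 2, 3, 4, 5, 6, 7, 9}
Sat(AX ((p ∨ a) ∨ (a ∨ q))) = {s : every successor in {0, 1, 2, 3, 4, 5, 6, 7, 9}} = {0, 2, 3, 4, 5, 6, 7, 8, 9}
AG (AX ((p ∨ a) ∨ (a ∨ q))): greatest fixpoint, start Z0 = {0, 2, 3, 4, 5, 6, 7, 8, 9}, keep only states in Sat with every successor in Z. Z1 = {0, 2, 3, 5, 6, 7, 9}; Z2 = {0, 2, 3, 5, 7, 9}; Z3 = {0, 2, 5, 7, 9}; Z4 = {0, 2, 7, 9}; fixed.
Sat(AG (AX ((p ∨ a) ∨ (a ∨ q)))) = {0, 2, 7, 9}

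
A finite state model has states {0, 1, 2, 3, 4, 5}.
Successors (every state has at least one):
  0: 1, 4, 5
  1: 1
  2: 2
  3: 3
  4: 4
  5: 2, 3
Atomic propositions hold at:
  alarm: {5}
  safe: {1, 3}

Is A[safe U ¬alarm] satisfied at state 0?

Yes

Sat(¬alarm) = {0, 1, 2, 3, 4}
A[safe U ¬alarm]: least fixpoint, start Z0 = Sat(¬alarm) = {0, 1, 2, 3, 4}, add states in Sat(safe) with every successor in Z. Already a fixed point.
Sat(A[safe U ¬alarm]) = {0, 1, 2, 3, 4}
0 ∈ Sat(A[safe U ¬alarm]) = {0, 1, 2, 3, 4}, so the formula holds at 0.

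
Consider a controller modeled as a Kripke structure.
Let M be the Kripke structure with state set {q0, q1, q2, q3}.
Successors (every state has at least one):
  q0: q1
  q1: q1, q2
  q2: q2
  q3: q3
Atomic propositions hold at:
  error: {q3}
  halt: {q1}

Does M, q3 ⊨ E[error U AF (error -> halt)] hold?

No

Sat(error -> halt) = {q0, q1, q2}
AF (error -> halt): least fixpoint, start Z0 = {q0, q1, q2}, add states with every successor in Z. Already a fixed point.
Sat(AF (error -> halt)) = {q0, q1, q2}
E[error U AF (error -> halt)]: least fixpoint, start Z0 = Sat(AF (error -> halt)) = {q0, q1, q2}, add states in Sat(error) with some successor in Z. Already a fixed point.
Sat(E[error U AF (error -> halt)]) = {q0, q1, q2}
q3 ∉ Sat(E[error U AF (error -> halt)]) = {q0, q1, q2}, so the formula does not hold at q3.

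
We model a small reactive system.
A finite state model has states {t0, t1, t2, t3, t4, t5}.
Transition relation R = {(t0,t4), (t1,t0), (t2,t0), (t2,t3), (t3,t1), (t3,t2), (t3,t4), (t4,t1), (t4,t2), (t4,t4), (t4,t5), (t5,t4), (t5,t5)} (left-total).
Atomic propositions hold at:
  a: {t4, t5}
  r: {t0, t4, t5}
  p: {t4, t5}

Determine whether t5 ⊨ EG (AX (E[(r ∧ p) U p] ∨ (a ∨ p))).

Yes

Sat(r ∧ p) = {t4, t5}
E[(r ∧ p) U p]: least fixpoint, start Z0 = Sat(p) = {t4, t5}, add states in Sat(r ∧ p) with some successor in Z. Already a fixed point.
Sat(E[(r ∧ p) U p]) = {t4, t5}
Sat(a ∨ p) = {t4, t5}
Sat(E[(r ∧ p) U p] ∨ (a ∨ p)) = {t4, t5}
Sat(AX (E[(r ∧ p) U p] ∨ (a ∨ p))) = {s : every successor in {t4, t5}} = {t0, t5}
EG (AX (E[(r ∧ p) U p] ∨ (a ∨ p))): greatest fixpoint, start Z0 = {t0, t5}, keep only states in Sat with some successor in Z. Z1 = {t5}; fixed.
Sat(EG (AX (E[(r ∧ p) U p] ∨ (a ∨ p)))) = {t5}
t5 ∈ Sat(EG (AX (E[(r ∧ p) U p] ∨ (a ∨ p)))) = {t5}, so the formula holds at t5.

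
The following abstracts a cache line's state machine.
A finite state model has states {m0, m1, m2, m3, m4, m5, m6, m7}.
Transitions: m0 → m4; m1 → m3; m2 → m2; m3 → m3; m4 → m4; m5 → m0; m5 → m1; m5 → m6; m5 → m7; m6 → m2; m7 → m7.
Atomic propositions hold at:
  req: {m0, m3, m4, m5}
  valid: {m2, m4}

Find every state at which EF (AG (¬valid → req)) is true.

{m0, m1, m2, m3, m4, m5, m6}

Sat(¬valid) = {m0, m1, m3, m5, m6, m7}
Sat(¬valid → req) = {m0, m2, m3, m4, m5}
AG (¬valid → req): greatest fixpoint, start Z0 = {m0, m2, m3, m4, m5}, keep only states in Sat with every successor in Z. Z1 = {m0, m2, m3, m4}; fixed.
Sat(AG (¬valid → req)) = {m0, m2, m3, m4}
EF (AG (¬valid → req)): least fixpoint, start Z0 = {m0, m2, m3, m4}, add states with some successor in Z. Z1 = {m0, m1, m2, m3, m4, m5, m6}; fixed.
Sat(EF (AG (¬valid → req))) = {m0, m1, m2, m3, m4, m5, m6}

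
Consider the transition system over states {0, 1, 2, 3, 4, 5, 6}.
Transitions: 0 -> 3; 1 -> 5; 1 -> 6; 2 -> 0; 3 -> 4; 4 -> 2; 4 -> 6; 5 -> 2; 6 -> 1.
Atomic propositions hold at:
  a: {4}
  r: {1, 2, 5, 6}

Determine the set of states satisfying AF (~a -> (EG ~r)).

Sat(~a) = {0, 1, 2, 3, 5, 6}
Sat(~r) = {0, 3, 4}
EG ~r: greatest fixpoint, start Z0 = {0, 3, 4}, keep only states in Sat with some successor in Z. Z1 = {0, 3}; Z2 = {0}; Z3 = ∅; fixed.
Sat(EG ~r) = ∅
Sat(~a -> (EG ~r)) = {4}
AF (~a -> (EG ~r)): least fixpoint, start Z0 = {4}, add states with every successor in Z. Z1 = {3, 4}; Z2 = {0, 3, 4}; Z3 = {0, 2, 3, 4}; Z4 = {0, 2, 3, 4, 5}; fixed.
Sat(AF (~a -> (EG ~r))) = {0, 2, 3, 4, 5}

{0, 2, 3, 4, 5}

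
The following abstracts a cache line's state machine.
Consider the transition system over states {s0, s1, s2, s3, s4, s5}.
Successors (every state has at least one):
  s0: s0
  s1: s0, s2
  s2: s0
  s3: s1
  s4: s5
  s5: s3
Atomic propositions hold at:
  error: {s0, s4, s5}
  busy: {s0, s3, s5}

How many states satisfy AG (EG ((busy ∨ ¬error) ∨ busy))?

Sat(¬error) = {s1, s2, s3}
Sat(busy ∨ ¬error) = {s0, s1, s2, s3, s5}
Sat((busy ∨ ¬error) ∨ busy) = {s0, s1, s2, s3, s5}
EG ((busy ∨ ¬error) ∨ busy): greatest fixpoint, start Z0 = {s0, s1, s2, s3, s5}, keep only states in Sat with some successor in Z. Already a fixed point.
Sat(EG ((busy ∨ ¬error) ∨ busy)) = {s0, s1, s2, s3, s5}
AG (EG ((busy ∨ ¬error) ∨ busy)): greatest fixpoint, start Z0 = {s0, s1, s2, s3, s5}, keep only states in Sat with every successor in Z. Already a fixed point.
Sat(AG (EG ((busy ∨ ¬error) ∨ busy))) = {s0, s1, s2, s3, s5}
|Sat(AG (EG ((busy ∨ ¬error) ∨ busy)))| = |{s0, s1, s2, s3, s5}| = 5.

5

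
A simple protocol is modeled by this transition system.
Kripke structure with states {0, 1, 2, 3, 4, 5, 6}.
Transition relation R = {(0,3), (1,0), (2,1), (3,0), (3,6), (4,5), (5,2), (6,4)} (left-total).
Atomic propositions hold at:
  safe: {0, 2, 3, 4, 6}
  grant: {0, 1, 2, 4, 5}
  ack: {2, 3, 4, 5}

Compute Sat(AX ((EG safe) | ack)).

EG safe: greatest fixpoint, start Z0 = {0, 2, 3, 4, 6}, keep only states in Sat with some successor in Z. Z1 = {0, 3, 6}; Z2 = {0, 3}; fixed.
Sat(EG safe) = {0, 3}
Sat((EG safe) | ack) = {0, 2, 3, 4, 5}
Sat(AX ((EG safe) | ack)) = {s : every successor in {0, 2, 3, 4, 5}} = {0, 1, 4, 5, 6}

{0, 1, 4, 5, 6}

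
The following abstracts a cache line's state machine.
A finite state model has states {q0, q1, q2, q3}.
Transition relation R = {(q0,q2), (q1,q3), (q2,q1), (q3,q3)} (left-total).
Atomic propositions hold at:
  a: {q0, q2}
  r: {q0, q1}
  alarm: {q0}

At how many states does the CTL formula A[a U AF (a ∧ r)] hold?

1

Sat(a ∧ r) = {q0}
AF (a ∧ r): least fixpoint, start Z0 = {q0}, add states with every successor in Z. Already a fixed point.
Sat(AF (a ∧ r)) = {q0}
A[a U AF (a ∧ r)]: least fixpoint, start Z0 = Sat(AF (a ∧ r)) = {q0}, add states in Sat(a) with every successor in Z. Already a fixed point.
Sat(A[a U AF (a ∧ r)]) = {q0}
|Sat(A[a U AF (a ∧ r)])| = |{q0}| = 1.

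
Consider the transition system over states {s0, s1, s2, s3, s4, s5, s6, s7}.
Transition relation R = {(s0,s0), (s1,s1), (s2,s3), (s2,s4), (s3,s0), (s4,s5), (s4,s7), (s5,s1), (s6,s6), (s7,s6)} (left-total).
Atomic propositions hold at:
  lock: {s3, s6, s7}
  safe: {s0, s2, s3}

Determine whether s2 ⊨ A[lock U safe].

Yes

A[lock U safe]: least fixpoint, start Z0 = Sat(safe) = {s0, s2, s3}, add states in Sat(lock) with every successor in Z. Already a fixed point.
Sat(A[lock U safe]) = {s0, s2, s3}
s2 ∈ Sat(A[lock U safe]) = {s0, s2, s3}, so the formula holds at s2.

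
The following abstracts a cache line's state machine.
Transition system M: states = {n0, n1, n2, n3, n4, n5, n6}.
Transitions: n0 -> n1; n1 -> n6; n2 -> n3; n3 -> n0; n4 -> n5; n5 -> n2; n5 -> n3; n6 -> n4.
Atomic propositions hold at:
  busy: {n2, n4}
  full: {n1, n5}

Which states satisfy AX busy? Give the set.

{n6}

Sat(AX busy) = {s : every successor in {n2, n4}} = {n6}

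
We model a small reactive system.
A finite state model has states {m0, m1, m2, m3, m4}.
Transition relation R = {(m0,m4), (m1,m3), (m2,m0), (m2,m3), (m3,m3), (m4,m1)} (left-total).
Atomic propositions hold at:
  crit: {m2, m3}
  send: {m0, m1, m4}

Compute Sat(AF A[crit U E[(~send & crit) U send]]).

{m0, m1, m2, m4}

Sat(~send) = {m2, m3}
Sat(~send & crit) = {m2, m3}
E[(~send & crit) U send]: least fixpoint, start Z0 = Sat(send) = {m0, m1, m4}, add states in Sat(~send & crit) with some successor in Z. Z1 = {m0, m1, m2, m4}; fixed.
Sat(E[(~send & crit) U send]) = {m0, m1, m2, m4}
A[crit U E[(~send & crit) U send]]: least fixpoint, start Z0 = Sat(E[(~send & crit) U send]) = {m0, m1, m2, m4}, add states in Sat(crit) with every successor in Z. Already a fixed point.
Sat(A[crit U E[(~send & crit) U send]]) = {m0, m1, m2, m4}
AF A[crit U E[(~send & crit) U send]]: least fixpoint, start Z0 = {m0, m1, m2, m4}, add states with every successor in Z. Already a fixed point.
Sat(AF A[crit U E[(~send & crit) U send]]) = {m0, m1, m2, m4}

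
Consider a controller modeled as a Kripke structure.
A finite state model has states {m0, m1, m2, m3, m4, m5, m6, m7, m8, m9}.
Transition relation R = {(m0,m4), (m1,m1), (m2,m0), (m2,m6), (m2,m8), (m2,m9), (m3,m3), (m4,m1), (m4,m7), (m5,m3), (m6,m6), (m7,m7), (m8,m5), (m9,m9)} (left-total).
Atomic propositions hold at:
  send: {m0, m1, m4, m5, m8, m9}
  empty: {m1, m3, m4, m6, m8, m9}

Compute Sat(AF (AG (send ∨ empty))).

{m1, m3, m5, m6, m8, m9}

Sat(send ∨ empty) = {m0, m1, m3, m4, m5, m6, m8, m9}
AG (send ∨ empty): greatest fixpoint, start Z0 = {m0, m1, m3, m4, m5, m6, m8, m9}, keep only states in Sat with every successor in Z. Z1 = {m0, m1, m3, m5, m6, m8, m9}; Z2 = {m1, m3, m5, m6, m8, m9}; fixed.
Sat(AG (send ∨ empty)) = {m1, m3, m5, m6, m8, m9}
AF (AG (send ∨ empty)): least fixpoint, start Z0 = {m1, m3, m5, m6, m8, m9}, add states with every successor in Z. Already a fixed point.
Sat(AF (AG (send ∨ empty))) = {m1, m3, m5, m6, m8, m9}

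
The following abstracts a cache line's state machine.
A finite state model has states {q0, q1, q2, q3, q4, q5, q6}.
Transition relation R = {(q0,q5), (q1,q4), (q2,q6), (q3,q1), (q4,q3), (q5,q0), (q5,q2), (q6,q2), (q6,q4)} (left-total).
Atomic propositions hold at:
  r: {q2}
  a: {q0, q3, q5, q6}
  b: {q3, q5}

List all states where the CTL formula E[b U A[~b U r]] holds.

{q2, q5}

Sat(~b) = {q0, q1, q2, q4, q6}
A[~b U r]: least fixpoint, start Z0 = Sat(r) = {q2}, add states in Sat(~b) with every successor in Z. Already a fixed point.
Sat(A[~b U r]) = {q2}
E[b U A[~b U r]]: least fixpoint, start Z0 = Sat(A[~b U r]) = {q2}, add states in Sat(b) with some successor in Z. Z1 = {q2, q5}; fixed.
Sat(E[b U A[~b U r]]) = {q2, q5}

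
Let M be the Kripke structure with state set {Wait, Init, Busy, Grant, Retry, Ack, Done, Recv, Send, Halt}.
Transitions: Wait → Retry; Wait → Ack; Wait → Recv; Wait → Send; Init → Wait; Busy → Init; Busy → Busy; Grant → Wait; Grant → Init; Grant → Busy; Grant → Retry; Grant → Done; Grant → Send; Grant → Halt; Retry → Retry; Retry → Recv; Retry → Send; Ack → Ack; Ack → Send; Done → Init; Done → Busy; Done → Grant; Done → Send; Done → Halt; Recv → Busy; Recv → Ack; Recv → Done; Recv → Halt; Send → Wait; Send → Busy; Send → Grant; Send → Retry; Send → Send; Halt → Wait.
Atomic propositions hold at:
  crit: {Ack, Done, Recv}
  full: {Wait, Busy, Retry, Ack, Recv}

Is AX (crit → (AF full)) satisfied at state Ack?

AF full: least fixpoint, start Z0 = {Wait, Busy, Retry, Ack, Recv}, add states with every successor in Z. Z1 = {Wait, Init, Busy, Retry, Ack, Recv, Halt}; fixed.
Sat(AF full) = {Wait, Init, Busy, Retry, Ack, Recv, Halt}
Sat(crit → (AF full)) = {Wait, Init, Busy, Grant, Retry, Ack, Recv, Send, Halt}
Sat(AX (crit → (AF full))) = {s : every successor in {Wait, Init, Busy, Grant, Retry, Ack, Recv, Send, Halt}} = {Wait, Init, Busy, Retry, Ack, Done, Send, Halt}
Ack ∈ Sat(AX (crit → (AF full))) = {Wait, Init, Busy, Retry, Ack, Done, Send, Halt}, so the formula holds at Ack.

Yes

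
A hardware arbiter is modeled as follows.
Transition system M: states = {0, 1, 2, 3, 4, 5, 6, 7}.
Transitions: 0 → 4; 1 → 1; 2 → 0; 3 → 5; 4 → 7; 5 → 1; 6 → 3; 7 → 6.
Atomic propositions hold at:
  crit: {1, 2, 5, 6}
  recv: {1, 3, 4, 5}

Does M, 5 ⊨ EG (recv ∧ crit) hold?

Yes

Sat(recv ∧ crit) = {1, 5}
EG (recv ∧ crit): greatest fixpoint, start Z0 = {1, 5}, keep only states in Sat with some successor in Z. Already a fixed point.
Sat(EG (recv ∧ crit)) = {1, 5}
5 ∈ Sat(EG (recv ∧ crit)) = {1, 5}, so the formula holds at 5.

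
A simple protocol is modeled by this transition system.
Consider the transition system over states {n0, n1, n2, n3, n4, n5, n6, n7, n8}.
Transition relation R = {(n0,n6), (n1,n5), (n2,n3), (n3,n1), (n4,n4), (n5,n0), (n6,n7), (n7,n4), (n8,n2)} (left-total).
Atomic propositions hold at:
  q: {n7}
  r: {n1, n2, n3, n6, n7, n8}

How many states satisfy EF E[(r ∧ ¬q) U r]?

8

Sat(¬q) = {n0, n1, n2, n3, n4, n5, n6, n8}
Sat(r ∧ ¬q) = {n1, n2, n3, n6, n8}
E[(r ∧ ¬q) U r]: least fixpoint, start Z0 = Sat(r) = {n1, n2, n3, n6, n7, n8}, add states in Sat(r ∧ ¬q) with some successor in Z. Already a fixed point.
Sat(E[(r ∧ ¬q) U r]) = {n1, n2, n3, n6, n7, n8}
EF E[(r ∧ ¬q) U r]: least fixpoint, start Z0 = {n1, n2, n3, n6, n7, n8}, add states with some successor in Z. Z1 = {n0, n1, n2, n3, n6, n7, n8}; Z2 = {n0, n1, n2, n3, n5, n6, n7, n8}; fixed.
Sat(EF E[(r ∧ ¬q) U r]) = {n0, n1, n2, n3, n5, n6, n7, n8}
|Sat(EF E[(r ∧ ¬q) U r])| = |{n0, n1, n2, n3, n5, n6, n7, n8}| = 8.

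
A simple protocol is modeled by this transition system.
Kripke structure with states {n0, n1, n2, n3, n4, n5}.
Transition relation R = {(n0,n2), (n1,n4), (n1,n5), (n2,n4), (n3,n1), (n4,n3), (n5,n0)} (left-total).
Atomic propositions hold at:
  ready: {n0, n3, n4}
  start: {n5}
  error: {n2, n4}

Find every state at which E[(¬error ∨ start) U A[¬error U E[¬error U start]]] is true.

Sat(¬error) = {n0, n1, n3, n5}
Sat(¬error ∨ start) = {n0, n1, n3, n5}
E[¬error U start]: least fixpoint, start Z0 = Sat(start) = {n5}, add states in Sat(¬error) with some successor in Z. Z1 = {n1, n5}; Z2 = {n1, n3, n5}; fixed.
Sat(E[¬error U start]) = {n1, n3, n5}
A[¬error U E[¬error U start]]: least fixpoint, start Z0 = Sat(E[¬error U start]) = {n1, n3, n5}, add states in Sat(¬error) with every successor in Z. Already a fixed point.
Sat(A[¬error U E[¬error U start]]) = {n1, n3, n5}
E[(¬error ∨ start) U A[¬error U E[¬error U start]]]: least fixpoint, start Z0 = Sat(A[¬error U E[¬error U start]]) = {n1, n3, n5}, add states in Sat(¬error ∨ start) with some successor in Z. Already a fixed point.
Sat(E[(¬error ∨ start) U A[¬error U E[¬error U start]]]) = {n1, n3, n5}

{n1, n3, n5}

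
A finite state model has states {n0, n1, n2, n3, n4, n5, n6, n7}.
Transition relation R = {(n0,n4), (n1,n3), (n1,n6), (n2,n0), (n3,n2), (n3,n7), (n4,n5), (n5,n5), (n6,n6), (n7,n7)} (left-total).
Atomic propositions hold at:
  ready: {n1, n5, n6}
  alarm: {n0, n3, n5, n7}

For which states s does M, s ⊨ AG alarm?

AG alarm: greatest fixpoint, start Z0 = {n0, n3, n5, n7}, keep only states in Sat with every successor in Z. Z1 = {n5, n7}; fixed.
Sat(AG alarm) = {n5, n7}

{n5, n7}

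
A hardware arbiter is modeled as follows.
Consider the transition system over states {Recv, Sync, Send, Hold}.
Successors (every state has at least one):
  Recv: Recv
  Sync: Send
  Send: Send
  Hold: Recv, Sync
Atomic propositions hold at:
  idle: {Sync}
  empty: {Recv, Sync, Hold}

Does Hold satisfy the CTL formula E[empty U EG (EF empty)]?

EF empty: least fixpoint, start Z0 = {Recv, Sync, Hold}, add states with some successor in Z. Already a fixed point.
Sat(EF empty) = {Recv, Sync, Hold}
EG (EF empty): greatest fixpoint, start Z0 = {Recv, Sync, Hold}, keep only states in Sat with some successor in Z. Z1 = {Recv, Hold}; fixed.
Sat(EG (EF empty)) = {Recv, Hold}
E[empty U EG (EF empty)]: least fixpoint, start Z0 = Sat(EG (EF empty)) = {Recv, Hold}, add states in Sat(empty) with some successor in Z. Already a fixed point.
Sat(E[empty U EG (EF empty)]) = {Recv, Hold}
Hold ∈ Sat(E[empty U EG (EF empty)]) = {Recv, Hold}, so the formula holds at Hold.

Yes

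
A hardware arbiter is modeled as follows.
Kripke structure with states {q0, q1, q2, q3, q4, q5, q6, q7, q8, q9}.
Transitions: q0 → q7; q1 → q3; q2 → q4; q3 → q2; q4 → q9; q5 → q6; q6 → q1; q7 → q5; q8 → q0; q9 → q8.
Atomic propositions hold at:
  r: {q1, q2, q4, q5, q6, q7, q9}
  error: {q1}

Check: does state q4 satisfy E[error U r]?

Yes

E[error U r]: least fixpoint, start Z0 = Sat(r) = {q1, q2, q4, q5, q6, q7, q9}, add states in Sat(error) with some successor in Z. Already a fixed point.
Sat(E[error U r]) = {q1, q2, q4, q5, q6, q7, q9}
q4 ∈ Sat(E[error U r]) = {q1, q2, q4, q5, q6, q7, q9}, so the formula holds at q4.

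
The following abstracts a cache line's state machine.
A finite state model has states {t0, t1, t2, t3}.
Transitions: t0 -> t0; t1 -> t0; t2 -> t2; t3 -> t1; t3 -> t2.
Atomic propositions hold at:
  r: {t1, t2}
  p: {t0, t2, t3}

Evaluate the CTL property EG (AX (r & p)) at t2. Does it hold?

Sat(r & p) = {t2}
Sat(AX (r & p)) = {s : every successor in {t2}} = {t2}
EG (AX (r & p)): greatest fixpoint, start Z0 = {t2}, keep only states in Sat with some successor in Z. Already a fixed point.
Sat(EG (AX (r & p))) = {t2}
t2 ∈ Sat(EG (AX (r & p))) = {t2}, so the formula holds at t2.

Yes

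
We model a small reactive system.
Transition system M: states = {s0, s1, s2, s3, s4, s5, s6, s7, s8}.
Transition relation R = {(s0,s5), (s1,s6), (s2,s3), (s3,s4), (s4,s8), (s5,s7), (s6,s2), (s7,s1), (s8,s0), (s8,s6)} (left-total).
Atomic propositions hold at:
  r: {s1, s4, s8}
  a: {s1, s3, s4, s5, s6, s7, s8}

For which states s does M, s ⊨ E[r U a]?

{s1, s3, s4, s5, s6, s7, s8}

E[r U a]: least fixpoint, start Z0 = Sat(a) = {s1, s3, s4, s5, s6, s7, s8}, add states in Sat(r) with some successor in Z. Already a fixed point.
Sat(E[r U a]) = {s1, s3, s4, s5, s6, s7, s8}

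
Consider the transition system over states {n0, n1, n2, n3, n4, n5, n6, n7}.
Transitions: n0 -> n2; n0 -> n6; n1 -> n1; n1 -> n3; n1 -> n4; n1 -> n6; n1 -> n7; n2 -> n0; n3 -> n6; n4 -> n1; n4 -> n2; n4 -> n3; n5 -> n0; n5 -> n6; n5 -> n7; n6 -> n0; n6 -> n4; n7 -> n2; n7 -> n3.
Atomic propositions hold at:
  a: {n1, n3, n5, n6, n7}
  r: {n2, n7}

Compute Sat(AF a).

{n1, n3, n5, n6, n7}

AF a: least fixpoint, start Z0 = {n1, n3, n5, n6, n7}, add states with every successor in Z. Already a fixed point.
Sat(AF a) = {n1, n3, n5, n6, n7}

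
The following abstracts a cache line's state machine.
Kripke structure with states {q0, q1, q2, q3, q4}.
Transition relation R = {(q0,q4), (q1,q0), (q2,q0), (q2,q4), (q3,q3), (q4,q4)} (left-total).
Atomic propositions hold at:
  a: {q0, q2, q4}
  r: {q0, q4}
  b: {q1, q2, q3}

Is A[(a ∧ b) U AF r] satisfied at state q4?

Sat(a ∧ b) = {q2}
AF r: least fixpoint, start Z0 = {q0, q4}, add states with every successor in Z. Z1 = {q0, q1, q2, q4}; fixed.
Sat(AF r) = {q0, q1, q2, q4}
A[(a ∧ b) U AF r]: least fixpoint, start Z0 = Sat(AF r) = {q0, q1, q2, q4}, add states in Sat(a ∧ b) with every successor in Z. Already a fixed point.
Sat(A[(a ∧ b) U AF r]) = {q0, q1, q2, q4}
q4 ∈ Sat(A[(a ∧ b) U AF r]) = {q0, q1, q2, q4}, so the formula holds at q4.

Yes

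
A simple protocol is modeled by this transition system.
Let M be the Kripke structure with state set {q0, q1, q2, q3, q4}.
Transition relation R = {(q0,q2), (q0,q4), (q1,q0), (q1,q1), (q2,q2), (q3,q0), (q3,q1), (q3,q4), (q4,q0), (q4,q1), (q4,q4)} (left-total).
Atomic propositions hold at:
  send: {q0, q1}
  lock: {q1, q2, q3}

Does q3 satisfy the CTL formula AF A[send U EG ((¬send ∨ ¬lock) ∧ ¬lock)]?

No

Sat(¬send) = {q2, q3, q4}
Sat(¬lock) = {q0, q4}
Sat(¬send ∨ ¬lock) = {q0, q2, q3, q4}
Sat((¬send ∨ ¬lock) ∧ ¬lock) = {q0, q4}
EG ((¬send ∨ ¬lock) ∧ ¬lock): greatest fixpoint, start Z0 = {q0, q4}, keep only states in Sat with some successor in Z. Already a fixed point.
Sat(EG ((¬send ∨ ¬lock) ∧ ¬lock)) = {q0, q4}
A[send U EG ((¬send ∨ ¬lock) ∧ ¬lock)]: least fixpoint, start Z0 = Sat(EG ((¬send ∨ ¬lock) ∧ ¬lock)) = {q0, q4}, add states in Sat(send) with every successor in Z. Already a fixed point.
Sat(A[send U EG ((¬send ∨ ¬lock) ∧ ¬lock)]) = {q0, q4}
AF A[send U EG ((¬send ∨ ¬lock) ∧ ¬lock)]: least fixpoint, start Z0 = {q0, q4}, add states with every successor in Z. Already a fixed point.
Sat(AF A[send U EG ((¬send ∨ ¬lock) ∧ ¬lock)]) = {q0, q4}
q3 ∉ Sat(AF A[send U EG ((¬send ∨ ¬lock) ∧ ¬lock)]) = {q0, q4}, so the formula does not hold at q3.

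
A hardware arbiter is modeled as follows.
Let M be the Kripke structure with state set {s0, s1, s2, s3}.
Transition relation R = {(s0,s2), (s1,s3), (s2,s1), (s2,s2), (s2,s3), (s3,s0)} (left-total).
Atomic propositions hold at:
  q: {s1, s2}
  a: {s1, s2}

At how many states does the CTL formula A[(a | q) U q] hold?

2

Sat(a | q) = {s1, s2}
A[(a | q) U q]: least fixpoint, start Z0 = Sat(q) = {s1, s2}, add states in Sat(a | q) with every successor in Z. Already a fixed point.
Sat(A[(a | q) U q]) = {s1, s2}
|Sat(A[(a | q) U q])| = |{s1, s2}| = 2.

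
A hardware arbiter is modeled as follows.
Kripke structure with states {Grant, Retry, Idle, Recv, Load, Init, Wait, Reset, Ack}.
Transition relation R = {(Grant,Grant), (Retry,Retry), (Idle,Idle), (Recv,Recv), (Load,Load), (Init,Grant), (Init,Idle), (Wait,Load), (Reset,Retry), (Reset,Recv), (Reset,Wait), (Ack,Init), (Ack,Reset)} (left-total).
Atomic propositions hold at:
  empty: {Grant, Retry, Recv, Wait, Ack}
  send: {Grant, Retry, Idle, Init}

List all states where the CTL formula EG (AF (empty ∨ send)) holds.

{Grant, Retry, Idle, Recv, Init, Reset, Ack}

Sat(empty ∨ send) = {Grant, Retry, Idle, Recv, Init, Wait, Ack}
AF (empty ∨ send): least fixpoint, start Z0 = {Grant, Retry, Idle, Recv, Init, Wait, Ack}, add states with every successor in Z. Z1 = {Grant, Retry, Idle, Recv, Init, Wait, Reset, Ack}; fixed.
Sat(AF (empty ∨ send)) = {Grant, Retry, Idle, Recv, Init, Wait, Reset, Ack}
EG (AF (empty ∨ send)): greatest fixpoint, start Z0 = {Grant, Retry, Idle, Recv, Init, Wait, Reset, Ack}, keep only states in Sat with some successor in Z. Z1 = {Grant, Retry, Idle, Recv, Init, Reset, Ack}; fixed.
Sat(EG (AF (empty ∨ send))) = {Grant, Retry, Idle, Recv, Init, Reset, Ack}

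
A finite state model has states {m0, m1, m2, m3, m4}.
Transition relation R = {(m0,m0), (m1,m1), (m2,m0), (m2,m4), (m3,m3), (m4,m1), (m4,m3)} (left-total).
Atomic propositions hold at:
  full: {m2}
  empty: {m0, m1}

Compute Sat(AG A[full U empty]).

{m0, m1}

A[full U empty]: least fixpoint, start Z0 = Sat(empty) = {m0, m1}, add states in Sat(full) with every successor in Z. Already a fixed point.
Sat(A[full U empty]) = {m0, m1}
AG A[full U empty]: greatest fixpoint, start Z0 = {m0, m1}, keep only states in Sat with every successor in Z. Already a fixed point.
Sat(AG A[full U empty]) = {m0, m1}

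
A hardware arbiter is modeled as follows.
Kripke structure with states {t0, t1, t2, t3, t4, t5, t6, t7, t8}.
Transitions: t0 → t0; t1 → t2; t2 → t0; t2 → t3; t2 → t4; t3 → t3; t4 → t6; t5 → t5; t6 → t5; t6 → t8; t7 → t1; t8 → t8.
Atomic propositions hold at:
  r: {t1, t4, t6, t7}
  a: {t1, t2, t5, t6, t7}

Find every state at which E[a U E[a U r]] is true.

E[a U r]: least fixpoint, start Z0 = Sat(r) = {t1, t4, t6, t7}, add states in Sat(a) with some successor in Z. Z1 = {t1, t2, t4, t6, t7}; fixed.
Sat(E[a U r]) = {t1, t2, t4, t6, t7}
E[a U E[a U r]]: least fixpoint, start Z0 = Sat(E[a U r]) = {t1, t2, t4, t6, t7}, add states in Sat(a) with some successor in Z. Already a fixed point.
Sat(E[a U E[a U r]]) = {t1, t2, t4, t6, t7}

{t1, t2, t4, t6, t7}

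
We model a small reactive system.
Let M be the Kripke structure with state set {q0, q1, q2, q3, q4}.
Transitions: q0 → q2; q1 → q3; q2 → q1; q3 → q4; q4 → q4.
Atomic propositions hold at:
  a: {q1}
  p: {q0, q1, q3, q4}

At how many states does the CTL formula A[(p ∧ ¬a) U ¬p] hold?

Sat(¬a) = {q0, q2, q3, q4}
Sat(p ∧ ¬a) = {q0, q3, q4}
Sat(¬p) = {q2}
A[(p ∧ ¬a) U ¬p]: least fixpoint, start Z0 = Sat(¬p) = {q2}, add states in Sat(p ∧ ¬a) with every successor in Z. Z1 = {q0, q2}; fixed.
Sat(A[(p ∧ ¬a) U ¬p]) = {q0, q2}
|Sat(A[(p ∧ ¬a) U ¬p])| = |{q0, q2}| = 2.

2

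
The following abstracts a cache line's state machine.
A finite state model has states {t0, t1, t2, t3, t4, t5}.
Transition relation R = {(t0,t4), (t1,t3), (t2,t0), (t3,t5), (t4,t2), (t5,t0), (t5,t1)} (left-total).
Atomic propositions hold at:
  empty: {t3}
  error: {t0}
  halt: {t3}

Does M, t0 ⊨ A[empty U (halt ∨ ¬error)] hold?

No

Sat(¬error) = {t1, t2, t3, t4, t5}
Sat(halt ∨ ¬error) = {t1, t2, t3, t4, t5}
A[empty U (halt ∨ ¬error)]: least fixpoint, start Z0 = Sat((halt ∨ ¬error)) = {t1, t2, t3, t4, t5}, add states in Sat(empty) with every successor in Z. Already a fixed point.
Sat(A[empty U (halt ∨ ¬error)]) = {t1, t2, t3, t4, t5}
t0 ∉ Sat(A[empty U (halt ∨ ¬error)]) = {t1, t2, t3, t4, t5}, so the formula does not hold at t0.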